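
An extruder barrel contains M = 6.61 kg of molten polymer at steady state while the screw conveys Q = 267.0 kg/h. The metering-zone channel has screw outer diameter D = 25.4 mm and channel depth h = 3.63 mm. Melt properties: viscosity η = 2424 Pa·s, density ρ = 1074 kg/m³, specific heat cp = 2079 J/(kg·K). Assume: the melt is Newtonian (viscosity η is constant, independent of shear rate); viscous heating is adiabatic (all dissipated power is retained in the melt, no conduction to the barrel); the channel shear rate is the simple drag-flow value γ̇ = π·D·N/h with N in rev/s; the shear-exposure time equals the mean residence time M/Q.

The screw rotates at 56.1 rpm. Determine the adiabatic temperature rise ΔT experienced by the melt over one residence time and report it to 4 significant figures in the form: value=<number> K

value=40.87 K

Throughput in SI: Q_s = 267.0 kg/h ÷ 3600 s/h = 0.0741667 kg/s
Mean residence time: t_res = M/Q_s = 6.61 kg / 0.0741667 kg/s = 89.1236 s
Geometry in metres: D = 25.4 mm → 0.0254 m, h = 3.63 mm → 0.00363 m; screw speed N = 56.1 rpm = 0.935 rev/s
γ̇ = π·D·N / h = π · 0.0254 · 0.935 / 0.00363 = 20.5536 s⁻¹
ΔT = η·γ̇²·t_res/(ρ·cp) = [2424 × 20.5536² × 89.1236] / [1074 × 2079] = 40.8737 K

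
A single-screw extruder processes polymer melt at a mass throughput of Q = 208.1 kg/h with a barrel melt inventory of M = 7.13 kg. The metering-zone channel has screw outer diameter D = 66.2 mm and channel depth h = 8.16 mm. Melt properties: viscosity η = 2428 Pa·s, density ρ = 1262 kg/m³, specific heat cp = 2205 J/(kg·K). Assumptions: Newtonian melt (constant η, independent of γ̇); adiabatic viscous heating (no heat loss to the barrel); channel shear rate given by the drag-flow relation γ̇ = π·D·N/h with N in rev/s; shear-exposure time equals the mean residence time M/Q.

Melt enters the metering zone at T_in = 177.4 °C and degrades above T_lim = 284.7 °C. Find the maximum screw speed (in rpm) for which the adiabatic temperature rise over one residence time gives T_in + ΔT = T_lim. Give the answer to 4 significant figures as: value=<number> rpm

value=74.33 rpm

Throughput in SI: Q_s = 208.1 kg/h ÷ 3600 s/h = 0.0578056 kg/s
t_res = M / Q_s = 7.13 ÷ 0.0578056 = 123.345 s
Convert to metres: D = 0.0662 m, h = 0.00816 m
ΔT_a = T_lim − T_in = 284.7 − 177.4 = 107.3 K
γ̇_max² = ΔT_a·ρ·cp / (η·t_res) = [107.3 × 1262 × 2205] / [2428 × 123.345] = 997.009 s⁻²
Take the square root: γ̇_max = √(997.009) = 31.5754 s⁻¹
N_max = γ̇_max h / (πD) = 31.5754·0.00816/(π·0.0662) = 1.23889 rev/s → ×60 = 74.3332 rpm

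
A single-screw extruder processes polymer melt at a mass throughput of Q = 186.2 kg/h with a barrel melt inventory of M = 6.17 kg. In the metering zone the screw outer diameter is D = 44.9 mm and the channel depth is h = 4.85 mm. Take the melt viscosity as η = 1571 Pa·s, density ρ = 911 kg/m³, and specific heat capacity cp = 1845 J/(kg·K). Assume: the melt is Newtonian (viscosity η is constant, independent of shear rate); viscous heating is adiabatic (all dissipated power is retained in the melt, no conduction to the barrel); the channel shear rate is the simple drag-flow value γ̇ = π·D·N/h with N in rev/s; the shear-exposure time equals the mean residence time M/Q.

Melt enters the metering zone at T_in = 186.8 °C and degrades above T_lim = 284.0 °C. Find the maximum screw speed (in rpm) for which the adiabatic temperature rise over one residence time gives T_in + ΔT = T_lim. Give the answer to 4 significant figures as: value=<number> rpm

value=60.91 rpm

Convert throughput: Q = 186.2 kg/h = 186.2/3600 = 0.0517222 kg/s
t_res = M / Q_s = 6.17 / 0.0517222 = 119.291 s
Geometry in SI: D = 44.9 mm → 0.0449 m, h = 4.85 mm → 0.00485 m
ΔT_a = T_lim − T_in = 284.0 °C − 186.8 °C = 97.2 K
γ̇_max² = ΔT_a·ρ·cp / (η·t_res) = [97.2 × 911 × 1845] / [1571 × 119.291] = 871.76 s⁻²
γ̇_max = sqrt(871.76) = 29.5256 s⁻¹
N_max = γ̇_max h / (πD) = 29.5256·0.00485/(π·0.0449) = 1.01518 rev/s → ×60 = 60.9109 rpm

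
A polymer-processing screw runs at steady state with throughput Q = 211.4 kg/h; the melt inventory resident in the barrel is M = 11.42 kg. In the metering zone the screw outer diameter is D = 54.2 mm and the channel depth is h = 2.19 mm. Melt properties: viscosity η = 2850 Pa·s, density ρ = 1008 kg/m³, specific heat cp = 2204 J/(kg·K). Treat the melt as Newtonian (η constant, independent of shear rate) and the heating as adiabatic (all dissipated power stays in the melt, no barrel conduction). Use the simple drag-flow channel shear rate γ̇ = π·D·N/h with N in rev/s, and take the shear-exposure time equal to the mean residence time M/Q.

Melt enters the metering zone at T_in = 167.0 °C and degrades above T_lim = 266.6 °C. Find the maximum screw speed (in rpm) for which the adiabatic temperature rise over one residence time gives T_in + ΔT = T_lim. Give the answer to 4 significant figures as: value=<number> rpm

Q_s = Q / 3600 = 211.4 / 3600 = 0.0587222 kg/s
Mean residence time: t_res = M/Q_s = 11.42 kg / 0.0587222 kg/s = 194.475 s
Geometry in SI: D = 54.2 mm → 0.0542 m, h = 2.19 mm → 0.00219 m
Allowable rise: ΔT_a = T_lim − T_in = 266.6 − 167.0 = 99.6 K
Invert ΔT = ηγ̇²t_res/(ρcp) for γ̇: γ̇_max² = ΔT_a ρ cp / (η t_res) = 99.6·1008·2204 / (2850·194.475) = 399.23 s⁻²
Take the square root: γ̇_max = √(399.23) = 19.9807 s⁻¹
N_max = γ̇_max·h / (π·D) = 19.9807 · 0.00219 / (π · 0.0542) = 0.256984 rev/s = 15.4191 rpm

value=15.42 rpm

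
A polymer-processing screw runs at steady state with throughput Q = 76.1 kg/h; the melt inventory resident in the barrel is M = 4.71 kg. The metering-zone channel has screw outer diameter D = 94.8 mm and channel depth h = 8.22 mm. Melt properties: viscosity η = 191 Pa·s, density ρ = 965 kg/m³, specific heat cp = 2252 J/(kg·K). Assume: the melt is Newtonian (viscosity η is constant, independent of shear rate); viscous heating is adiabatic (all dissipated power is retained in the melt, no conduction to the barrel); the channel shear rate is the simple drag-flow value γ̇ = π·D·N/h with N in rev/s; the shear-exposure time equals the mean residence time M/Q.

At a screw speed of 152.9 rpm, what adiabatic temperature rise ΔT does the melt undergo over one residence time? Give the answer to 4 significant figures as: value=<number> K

value=166.9 K

Throughput in SI: Q_s = 76.1 kg/h ÷ 3600 s/h = 0.0211389 kg/s
Mean residence time: t_res = M/Q_s = 4.71 kg / 0.0211389 kg/s = 222.812 s
D = 94.8 mm = 0.0948 m;  h = 8.22 mm = 0.00822 m;  N = 152.9 rpm / 60 = 2.54833 rev/s
γ̇ = π·D·N / h = π · 0.0948 · 2.54833 / 0.00822 = 92.33 s⁻¹
Adiabatic rise: ΔT = η γ̇² t_res / (ρ cp) = 191·(92.33)²·222.812 / (965·2252) = 166.94 K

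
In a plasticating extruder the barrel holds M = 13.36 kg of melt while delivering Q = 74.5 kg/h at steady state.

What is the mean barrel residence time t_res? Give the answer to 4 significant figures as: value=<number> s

value=645.6 s

Convert throughput: Q = 74.5 kg/h = 74.5/3600 = 0.0206944 kg/s
t_res = M / Q_s = 13.36 / 0.0206944 = 645.584 s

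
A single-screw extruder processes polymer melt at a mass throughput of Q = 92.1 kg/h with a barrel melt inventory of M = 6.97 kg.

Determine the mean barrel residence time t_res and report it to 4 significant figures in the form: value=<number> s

Q_s = Q / 3600 = 92.1 / 3600 = 0.0255833 kg/s
t_res = M / Q_s = 6.97 ÷ 0.0255833 = 272.443 s

value=272.4 s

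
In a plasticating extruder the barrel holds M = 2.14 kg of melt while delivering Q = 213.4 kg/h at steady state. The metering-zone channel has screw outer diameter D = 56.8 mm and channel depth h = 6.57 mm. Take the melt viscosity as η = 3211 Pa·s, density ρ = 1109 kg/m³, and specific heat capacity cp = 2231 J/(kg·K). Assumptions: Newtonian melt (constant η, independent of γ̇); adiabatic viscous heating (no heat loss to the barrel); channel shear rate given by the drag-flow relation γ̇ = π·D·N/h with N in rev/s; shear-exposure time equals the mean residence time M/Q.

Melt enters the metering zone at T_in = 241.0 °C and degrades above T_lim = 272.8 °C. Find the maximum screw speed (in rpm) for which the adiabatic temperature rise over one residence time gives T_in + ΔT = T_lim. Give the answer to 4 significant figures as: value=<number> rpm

Convert throughput: Q = 213.4 kg/h = 213.4/3600 = 0.0592778 kg/s
t_res = M / Q_s = 2.14 ÷ 0.0592778 = 36.1012 s
Convert to metres: D = 0.0568 m, h = 0.00657 m
ΔT_a = T_lim − T_in = 272.8 °C − 241.0 °C = 31.8 K
γ̇_max² = ΔT_a·ρ·cp/(η·t_res) = 31.8·1109·2231/(3211·36.1012) = 678.728 s⁻²
Take the square root: γ̇_max = √(678.728) = 26.0524 s⁻¹
Solve γ̇ = πDN/h for N: N_max = γ̇_max·h/(π·D) = 26.0524 × 0.00657 / (π × 0.0568) = 0.959213 rev/s = 57.5528 rpm

value=57.55 rpm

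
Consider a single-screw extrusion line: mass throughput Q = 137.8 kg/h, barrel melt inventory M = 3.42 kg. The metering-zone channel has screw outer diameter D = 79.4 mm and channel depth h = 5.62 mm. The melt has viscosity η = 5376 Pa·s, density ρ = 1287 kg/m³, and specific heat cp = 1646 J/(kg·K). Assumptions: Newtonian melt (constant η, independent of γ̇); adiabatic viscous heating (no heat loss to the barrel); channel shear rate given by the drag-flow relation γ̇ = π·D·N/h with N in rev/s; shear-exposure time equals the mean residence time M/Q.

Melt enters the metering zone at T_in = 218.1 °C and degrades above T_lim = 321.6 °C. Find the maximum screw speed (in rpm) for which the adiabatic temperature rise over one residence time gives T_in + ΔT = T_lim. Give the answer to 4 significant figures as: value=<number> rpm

Throughput in SI: Q_s = 137.8 kg/h ÷ 3600 s/h = 0.0382778 kg/s
t_res = M / Q_s = 3.42 ÷ 0.0382778 = 89.3469 s
Geometry in SI: D = 79.4 mm → 0.0794 m, h = 5.62 mm → 0.00562 m
ΔT_a = T_lim − T_in = 321.6 °C − 218.1 °C = 103.5 K
γ̇_max² = ΔT_a·ρ·cp/(η·t_res) = 103.5·1287·1646/(5376·89.3469) = 456.468 s⁻²
Take the square root: γ̇_max = √(456.468) = 21.3651 s⁻¹
N_max = γ̇_max·h / (π·D) = 21.3651 · 0.00562 / (π · 0.0794) = 0.481361 rev/s = 28.8817 rpm

value=28.88 rpm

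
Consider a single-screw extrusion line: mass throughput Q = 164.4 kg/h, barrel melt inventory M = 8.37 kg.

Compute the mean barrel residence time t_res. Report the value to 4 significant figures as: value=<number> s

value=183.3 s

Q_s = Q / 3600 = 164.4 / 3600 = 0.0456667 kg/s
t_res = M / Q_s = 8.37 ÷ 0.0456667 = 183.285 s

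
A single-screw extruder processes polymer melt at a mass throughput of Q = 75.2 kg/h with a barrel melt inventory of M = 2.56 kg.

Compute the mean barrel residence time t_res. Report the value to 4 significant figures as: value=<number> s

value=122.6 s

Convert throughput: Q = 75.2 kg/h = 75.2/3600 = 0.0208889 kg/s
Mean residence time: t_res = M/Q_s = 2.56 kg / 0.0208889 kg/s = 122.553 s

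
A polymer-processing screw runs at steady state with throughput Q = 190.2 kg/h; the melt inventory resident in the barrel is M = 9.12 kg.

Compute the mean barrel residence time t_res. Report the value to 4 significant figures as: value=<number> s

Throughput in SI: Q_s = 190.2 kg/h ÷ 3600 s/h = 0.0528333 kg/s
t_res = M / Q_s = 9.12 / 0.0528333 = 172.618 s

value=172.6 s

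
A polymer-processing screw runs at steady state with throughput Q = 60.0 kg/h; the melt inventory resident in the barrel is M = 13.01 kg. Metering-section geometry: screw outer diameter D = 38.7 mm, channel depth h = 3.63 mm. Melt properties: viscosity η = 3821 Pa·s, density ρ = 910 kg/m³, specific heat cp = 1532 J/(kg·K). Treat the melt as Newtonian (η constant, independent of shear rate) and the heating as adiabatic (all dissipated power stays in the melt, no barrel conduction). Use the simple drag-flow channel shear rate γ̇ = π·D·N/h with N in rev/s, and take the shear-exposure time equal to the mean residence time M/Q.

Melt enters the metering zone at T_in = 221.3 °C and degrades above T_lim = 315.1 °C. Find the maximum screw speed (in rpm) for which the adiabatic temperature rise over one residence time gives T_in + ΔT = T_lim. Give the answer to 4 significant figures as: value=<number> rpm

Throughput in SI: Q_s = 60.0 kg/h ÷ 3600 s/h = 0.0166667 kg/s
Mean residence time: t_res = M/Q_s = 13.01 kg / 0.0166667 kg/s = 780.6 s
Convert to metres: D = 0.0387 m, h = 0.00363 m
Allowable rise: ΔT_a = T_lim − T_in = 315.1 − 221.3 = 93.8 K
γ̇_max² = ΔT_a·ρ·cp / (η·t_res) = [93.8 × 910 × 1532] / [3821 × 780.6] = 43.8427 s⁻²
γ̇_max = √43.8427 = 6.62138 s⁻¹
Solve γ̇ = πDN/h for N: N_max = γ̇_max·h/(π·D) = 6.62138 × 0.00363 / (π × 0.0387) = 0.197694 rev/s = 11.8617 rpm

value=11.86 rpm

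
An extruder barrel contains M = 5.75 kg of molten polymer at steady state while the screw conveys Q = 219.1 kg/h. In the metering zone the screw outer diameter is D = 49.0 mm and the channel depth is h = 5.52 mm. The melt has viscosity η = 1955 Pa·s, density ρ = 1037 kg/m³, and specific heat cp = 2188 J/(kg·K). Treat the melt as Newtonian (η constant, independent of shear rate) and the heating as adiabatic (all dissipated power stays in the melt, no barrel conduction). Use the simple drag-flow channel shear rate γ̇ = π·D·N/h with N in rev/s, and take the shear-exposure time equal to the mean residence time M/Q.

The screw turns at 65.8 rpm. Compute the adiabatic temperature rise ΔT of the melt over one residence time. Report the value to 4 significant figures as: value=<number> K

value=76.14 K

Throughput in SI: Q_s = 219.1 kg/h ÷ 3600 s/h = 0.0608611 kg/s
Mean residence time: t_res = M/Q_s = 5.75 kg / 0.0608611 kg/s = 94.4774 s
Geometry in metres: D = 49.0 mm → 0.049 m, h = 5.52 mm → 0.00552 m; screw speed N = 65.8 rpm = 1.09667 rev/s
γ̇ = π·D·N / h = π · 0.049 · 1.09667 / 0.00552 = 30.5831 s⁻¹
ΔT = η·γ̇²·t_res/(ρ·cp) = [1955 × 30.5831² × 94.4774] / [1037 × 2188] = 76.1398 K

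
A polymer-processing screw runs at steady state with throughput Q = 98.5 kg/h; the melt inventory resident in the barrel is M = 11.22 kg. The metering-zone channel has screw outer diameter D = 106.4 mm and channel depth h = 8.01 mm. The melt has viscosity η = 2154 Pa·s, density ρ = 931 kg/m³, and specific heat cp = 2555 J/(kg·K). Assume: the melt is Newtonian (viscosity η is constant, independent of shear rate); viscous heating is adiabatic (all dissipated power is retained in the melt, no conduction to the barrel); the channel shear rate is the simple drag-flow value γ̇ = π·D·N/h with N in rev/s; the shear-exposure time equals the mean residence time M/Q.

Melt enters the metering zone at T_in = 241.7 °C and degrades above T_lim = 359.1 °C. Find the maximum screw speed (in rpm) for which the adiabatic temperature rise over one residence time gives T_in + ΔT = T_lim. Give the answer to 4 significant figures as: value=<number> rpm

value=25.56 rpm

Convert throughput: Q = 98.5 kg/h = 98.5/3600 = 0.0273611 kg/s
t_res = M / Q_s = 11.22 ÷ 0.0273611 = 410.071 s
Geometry in SI: D = 106.4 mm → 0.1064 m, h = 8.01 mm → 0.00801 m
ΔT_a = T_lim − T_in = 359.1 − 241.7 = 117.4 K
γ̇_max² = ΔT_a·ρ·cp/(η·t_res) = 117.4·931·2555/(2154·410.071) = 316.158 s⁻²
Take the square root: γ̇_max = √(316.158) = 17.7808 s⁻¹
N_max = γ̇_max h / (πD) = 17.7808·0.00801/(π·0.1064) = 0.426082 rev/s → ×60 = 25.5649 rpm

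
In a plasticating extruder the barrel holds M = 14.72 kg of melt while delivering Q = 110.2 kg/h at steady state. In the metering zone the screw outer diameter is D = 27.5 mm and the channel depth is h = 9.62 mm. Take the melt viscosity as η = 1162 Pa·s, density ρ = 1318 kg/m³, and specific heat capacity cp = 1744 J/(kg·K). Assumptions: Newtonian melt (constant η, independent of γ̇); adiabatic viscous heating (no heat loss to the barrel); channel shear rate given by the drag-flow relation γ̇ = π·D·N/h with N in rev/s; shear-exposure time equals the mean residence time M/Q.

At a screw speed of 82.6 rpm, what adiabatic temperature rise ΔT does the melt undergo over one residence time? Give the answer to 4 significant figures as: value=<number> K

value=37.16 K

Q_s = Q / 3600 = 110.2 / 3600 = 0.0306111 kg/s
Mean residence time: t_res = M/Q_s = 14.72 kg / 0.0306111 kg/s = 480.871 s
Convert to SI: D = 0.0275 m, h = 0.00962 m, N = 82.6/60 = 1.37667 rev/s
Shear rate: γ̇ = πDN/h = π·0.0275·1.37667/0.00962 = 12.3634 s⁻¹
Adiabatic rise: ΔT = η γ̇² t_res / (ρ cp) = 1162·(12.3634)²·480.871 / (1318·1744) = 37.1574 K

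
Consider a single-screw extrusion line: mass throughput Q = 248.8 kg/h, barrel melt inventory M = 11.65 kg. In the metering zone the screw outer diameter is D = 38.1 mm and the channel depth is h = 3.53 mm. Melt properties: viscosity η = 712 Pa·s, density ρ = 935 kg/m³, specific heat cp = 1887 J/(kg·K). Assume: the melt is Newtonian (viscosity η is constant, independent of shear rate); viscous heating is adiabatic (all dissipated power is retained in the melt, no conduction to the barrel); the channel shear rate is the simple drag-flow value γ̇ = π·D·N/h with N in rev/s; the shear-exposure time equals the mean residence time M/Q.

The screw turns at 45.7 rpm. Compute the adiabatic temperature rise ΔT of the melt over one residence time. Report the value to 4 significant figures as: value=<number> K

value=45.37 K

Convert throughput: Q = 248.8 kg/h = 248.8/3600 = 0.0691111 kg/s
t_res = M / Q_s = 11.65 / 0.0691111 = 168.569 s
Convert to SI: D = 0.0381 m, h = 0.00353 m, N = 45.7/60 = 0.761667 rev/s
γ̇ = π·D·N / h = π · 0.0381 · 0.761667 / 0.00353 = 25.8265 s⁻¹
ΔT = η·γ̇²·t_res/(ρ·cp) = [712 × 25.8265² × 168.569] / [935 × 1887] = 45.3738 K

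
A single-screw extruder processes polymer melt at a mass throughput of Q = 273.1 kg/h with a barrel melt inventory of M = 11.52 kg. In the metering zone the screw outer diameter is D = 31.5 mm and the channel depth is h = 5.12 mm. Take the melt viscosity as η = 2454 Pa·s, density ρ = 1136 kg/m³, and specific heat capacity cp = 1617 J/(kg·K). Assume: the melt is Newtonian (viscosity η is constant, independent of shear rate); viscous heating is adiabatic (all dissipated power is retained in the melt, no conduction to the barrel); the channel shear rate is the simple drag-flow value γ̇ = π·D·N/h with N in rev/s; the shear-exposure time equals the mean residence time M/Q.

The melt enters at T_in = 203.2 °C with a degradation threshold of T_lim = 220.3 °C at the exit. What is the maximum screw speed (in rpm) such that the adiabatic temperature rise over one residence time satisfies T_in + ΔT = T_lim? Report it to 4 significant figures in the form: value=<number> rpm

value=28.50 rpm

Convert throughput: Q = 273.1 kg/h = 273.1/3600 = 0.0758611 kg/s
t_res = M / Q_s = 11.52 ÷ 0.0758611 = 151.856 s
Geometry in SI: D = 31.5 mm → 0.0315 m, h = 5.12 mm → 0.00512 m
Allowable rise: ΔT_a = T_lim − T_in = 220.3 − 203.2 = 17.1 K
Invert ΔT = ηγ̇²t_res/(ρcp) for γ̇: γ̇_max² = ΔT_a ρ cp / (η t_res) = 17.1·1136·1617 / (2454·151.856) = 84.2901 s⁻²
γ̇_max = sqrt(84.2901) = 9.18096 s⁻¹
Solve γ̇ = πDN/h for N: N_max = γ̇_max·h/(π·D) = 9.18096 × 0.00512 / (π × 0.0315) = 0.475005 rev/s = 28.5003 rpm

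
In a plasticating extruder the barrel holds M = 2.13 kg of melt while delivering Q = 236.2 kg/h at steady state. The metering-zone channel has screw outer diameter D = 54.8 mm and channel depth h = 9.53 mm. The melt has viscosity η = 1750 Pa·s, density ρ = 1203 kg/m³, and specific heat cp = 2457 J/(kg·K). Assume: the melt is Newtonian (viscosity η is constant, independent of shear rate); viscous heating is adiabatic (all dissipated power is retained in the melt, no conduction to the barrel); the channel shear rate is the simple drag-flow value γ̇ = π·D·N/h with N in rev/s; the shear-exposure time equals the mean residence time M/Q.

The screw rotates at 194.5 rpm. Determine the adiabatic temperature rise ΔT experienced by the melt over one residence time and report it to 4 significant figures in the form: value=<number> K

Q_s = Q / 3600 = 236.2 / 3600 = 0.0656111 kg/s
t_res = M / Q_s = 2.13 ÷ 0.0656111 = 32.464 s
D = 54.8 mm = 0.0548 m;  h = 9.53 mm = 0.00953 m;  N = 194.5 rpm / 60 = 3.24167 rev/s
γ̇ = π D N / h = (π)(0.0548)(3.24167) / 0.00953 = 58.5606 s⁻¹
ΔT = η·γ̇²·t_res / (ρ·cp) = 1750 · (58.5606)² · 32.464 / (1203 · 2457) = 65.9145 K

value=65.91 K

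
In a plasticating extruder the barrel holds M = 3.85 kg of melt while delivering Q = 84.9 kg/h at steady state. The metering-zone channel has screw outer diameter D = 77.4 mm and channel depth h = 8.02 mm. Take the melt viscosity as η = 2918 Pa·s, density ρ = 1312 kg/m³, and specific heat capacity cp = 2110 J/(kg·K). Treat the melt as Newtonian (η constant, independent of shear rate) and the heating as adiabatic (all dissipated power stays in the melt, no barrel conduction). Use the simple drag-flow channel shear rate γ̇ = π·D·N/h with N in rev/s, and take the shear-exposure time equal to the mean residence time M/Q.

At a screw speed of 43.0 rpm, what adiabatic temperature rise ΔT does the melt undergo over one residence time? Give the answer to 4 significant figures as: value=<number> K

value=81.24 K

Convert throughput: Q = 84.9 kg/h = 84.9/3600 = 0.0235833 kg/s
t_res = M / Q_s = 3.85 ÷ 0.0235833 = 163.251 s
Convert to SI: D = 0.0774 m, h = 0.00802 m, N = 43.0/60 = 0.716667 rev/s
γ̇ = π·D·N / h = π · 0.0774 · 0.716667 / 0.00802 = 21.7287 s⁻¹
ΔT = η·γ̇²·t_res/(ρ·cp) = [2918 × 21.7287² × 163.251] / [1312 × 2110] = 81.2441 K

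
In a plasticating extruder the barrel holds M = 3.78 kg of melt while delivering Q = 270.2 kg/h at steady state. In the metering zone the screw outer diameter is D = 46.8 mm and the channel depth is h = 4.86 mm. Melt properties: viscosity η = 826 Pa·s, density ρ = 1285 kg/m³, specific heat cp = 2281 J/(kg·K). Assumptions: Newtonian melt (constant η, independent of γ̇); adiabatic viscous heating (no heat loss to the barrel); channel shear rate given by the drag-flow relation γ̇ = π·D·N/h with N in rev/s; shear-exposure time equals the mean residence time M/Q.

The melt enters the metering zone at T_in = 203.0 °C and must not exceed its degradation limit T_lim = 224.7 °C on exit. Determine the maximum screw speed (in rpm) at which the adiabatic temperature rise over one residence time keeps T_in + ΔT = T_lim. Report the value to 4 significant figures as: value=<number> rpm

Convert throughput: Q = 270.2 kg/h = 270.2/3600 = 0.0750556 kg/s
Mean residence time: t_res = M/Q_s = 3.78 kg / 0.0750556 kg/s = 50.3627 s
Convert to metres: D = 0.0468 m, h = 0.00486 m
ΔT_a = T_lim − T_in = 224.7 − 203.0 = 21.7 K
Invert ΔT = ηγ̇²t_res/(ρcp) for γ̇: γ̇_max² = ΔT_a ρ cp / (η t_res) = 21.7·1285·2281 / (826·50.3627) = 1528.97 s⁻²
γ̇_max = sqrt(1528.97) = 39.1021 s⁻¹
N_max = γ̇_max·h / (π·D) = 39.1021 · 0.00486 / (π · 0.0468) = 1.29253 rev/s = 77.5517 rpm

value=77.55 rpm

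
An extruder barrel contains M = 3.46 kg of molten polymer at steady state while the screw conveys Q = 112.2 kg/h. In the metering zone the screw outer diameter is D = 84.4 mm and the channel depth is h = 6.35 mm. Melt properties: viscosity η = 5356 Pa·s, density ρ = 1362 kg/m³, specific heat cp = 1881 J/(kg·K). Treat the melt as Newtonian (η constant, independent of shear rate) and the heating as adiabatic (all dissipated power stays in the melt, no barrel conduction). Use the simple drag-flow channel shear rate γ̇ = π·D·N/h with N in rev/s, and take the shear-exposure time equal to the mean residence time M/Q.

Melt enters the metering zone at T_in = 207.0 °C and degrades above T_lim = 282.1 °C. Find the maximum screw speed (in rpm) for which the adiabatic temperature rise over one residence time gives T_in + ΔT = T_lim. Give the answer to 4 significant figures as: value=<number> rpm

value=25.85 rpm

Throughput in SI: Q_s = 112.2 kg/h ÷ 3600 s/h = 0.0311667 kg/s
Mean residence time: t_res = M/Q_s = 3.46 kg / 0.0311667 kg/s = 111.016 s
Geometry in SI: D = 84.4 mm → 0.0844 m, h = 6.35 mm → 0.00635 m
ΔT_a = T_lim − T_in = 282.1 °C − 207.0 °C = 75.1 K
Invert ΔT = ηγ̇²t_res/(ρcp) for γ̇: γ̇_max² = ΔT_a ρ cp / (η t_res) = 75.1·1362·1881 / (5356·111.016) = 323.578 s⁻²
γ̇_max = sqrt(323.578) = 17.9883 s⁻¹
N_max = γ̇_max h / (πD) = 17.9883·0.00635/(π·0.0844) = 0.430796 rev/s → ×60 = 25.8477 rpm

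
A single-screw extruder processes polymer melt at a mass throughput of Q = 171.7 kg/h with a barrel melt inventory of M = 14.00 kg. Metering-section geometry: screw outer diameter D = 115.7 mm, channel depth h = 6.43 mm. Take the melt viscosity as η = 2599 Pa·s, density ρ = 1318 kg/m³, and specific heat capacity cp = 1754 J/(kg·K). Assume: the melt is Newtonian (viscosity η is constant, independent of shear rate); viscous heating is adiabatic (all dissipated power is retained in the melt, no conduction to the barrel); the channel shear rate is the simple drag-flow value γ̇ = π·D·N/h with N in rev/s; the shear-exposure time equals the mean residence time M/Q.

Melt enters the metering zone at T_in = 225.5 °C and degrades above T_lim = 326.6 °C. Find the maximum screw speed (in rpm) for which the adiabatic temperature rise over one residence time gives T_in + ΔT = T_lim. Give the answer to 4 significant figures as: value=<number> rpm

Throughput in SI: Q_s = 171.7 kg/h ÷ 3600 s/h = 0.0476944 kg/s
t_res = M / Q_s = 14.00 / 0.0476944 = 293.535 s
Convert to metres: D = 0.1157 m, h = 0.00643 m
Allowable rise: ΔT_a = T_lim − T_in = 326.6 − 225.5 = 101.1 K
γ̇_max² = ΔT_a·ρ·cp / (η·t_res) = [101.1 × 1318 × 1754] / [2599 × 293.535] = 306.358 s⁻²
γ̇_max = sqrt(306.358) = 17.5031 s⁻¹
Solve γ̇ = πDN/h for N: N_max = γ̇_max·h/(π·D) = 17.5031 × 0.00643 / (π × 0.1157) = 0.30963 rev/s = 18.5778 rpm

value=18.58 rpm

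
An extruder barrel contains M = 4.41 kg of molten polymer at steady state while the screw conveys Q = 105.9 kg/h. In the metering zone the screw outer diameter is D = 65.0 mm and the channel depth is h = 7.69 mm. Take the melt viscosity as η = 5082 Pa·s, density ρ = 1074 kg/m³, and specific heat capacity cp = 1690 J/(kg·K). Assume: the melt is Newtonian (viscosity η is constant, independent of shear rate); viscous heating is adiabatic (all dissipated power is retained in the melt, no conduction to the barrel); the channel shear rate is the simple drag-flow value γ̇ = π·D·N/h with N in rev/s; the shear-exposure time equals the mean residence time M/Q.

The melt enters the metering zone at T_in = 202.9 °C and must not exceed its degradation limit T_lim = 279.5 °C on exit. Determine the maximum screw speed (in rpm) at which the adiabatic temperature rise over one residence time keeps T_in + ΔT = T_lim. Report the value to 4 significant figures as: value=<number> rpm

value=30.52 rpm

Q_s = Q / 3600 = 105.9 / 3600 = 0.0294167 kg/s
t_res = M / Q_s = 4.41 / 0.0294167 = 149.915 s
D = 65.0 mm = 0.065 m;  h = 7.69 mm = 0.00769 m
ΔT_a = T_lim − T_in = 279.5 °C − 202.9 °C = 76.6 K
γ̇_max² = ΔT_a·ρ·cp/(η·t_res) = 76.6·1074·1690/(5082·149.915) = 182.49 s⁻²
γ̇_max = sqrt(182.49) = 13.5089 s⁻¹
Solve γ̇ = πDN/h for N: N_max = γ̇_max·h/(π·D) = 13.5089 × 0.00769 / (π × 0.065) = 0.508725 rev/s = 30.5235 rpm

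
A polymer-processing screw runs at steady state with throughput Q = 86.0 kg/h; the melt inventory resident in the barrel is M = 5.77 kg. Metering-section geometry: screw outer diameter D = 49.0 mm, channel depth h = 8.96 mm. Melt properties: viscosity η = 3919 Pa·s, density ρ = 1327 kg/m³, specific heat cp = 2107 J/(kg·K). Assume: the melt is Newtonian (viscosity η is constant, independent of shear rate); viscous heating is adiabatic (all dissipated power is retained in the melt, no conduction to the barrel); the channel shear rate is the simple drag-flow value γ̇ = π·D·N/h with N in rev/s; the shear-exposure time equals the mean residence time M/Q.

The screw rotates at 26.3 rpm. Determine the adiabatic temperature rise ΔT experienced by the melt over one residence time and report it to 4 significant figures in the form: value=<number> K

Q_s = Q / 3600 = 86.0 / 3600 = 0.0238889 kg/s
Mean residence time: t_res = M/Q_s = 5.77 kg / 0.0238889 kg/s = 241.535 s
Geometry in metres: D = 49.0 mm → 0.049 m, h = 8.96 mm → 0.00896 m; screw speed N = 26.3 rpm = 0.438333 rev/s
Shear rate: γ̇ = πDN/h = π·0.049·0.438333/0.00896 = 7.53082 s⁻¹
ΔT = η·γ̇²·t_res / (ρ·cp) = 3919 · (7.53082)² · 241.535 / (1327 · 2107) = 19.2001 K

value=19.20 K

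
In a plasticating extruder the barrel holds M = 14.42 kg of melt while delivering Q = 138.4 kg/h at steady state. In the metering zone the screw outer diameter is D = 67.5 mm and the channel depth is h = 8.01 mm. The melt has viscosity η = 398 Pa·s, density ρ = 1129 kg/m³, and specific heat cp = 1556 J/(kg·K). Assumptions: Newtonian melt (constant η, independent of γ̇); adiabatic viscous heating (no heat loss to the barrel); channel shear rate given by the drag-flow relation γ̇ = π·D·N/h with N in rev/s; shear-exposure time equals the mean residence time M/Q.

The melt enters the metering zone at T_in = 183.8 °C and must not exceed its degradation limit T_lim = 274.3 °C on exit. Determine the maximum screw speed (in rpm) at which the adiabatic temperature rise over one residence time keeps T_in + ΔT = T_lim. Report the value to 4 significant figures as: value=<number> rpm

Convert throughput: Q = 138.4 kg/h = 138.4/3600 = 0.0384444 kg/s
t_res = M / Q_s = 14.42 / 0.0384444 = 375.087 s
D = 67.5 mm = 0.0675 m;  h = 8.01 mm = 0.00801 m
ΔT_a = T_lim − T_in = 274.3 °C − 183.8 °C = 90.5 K
Invert ΔT = ηγ̇²t_res/(ρcp) for γ̇: γ̇_max² = ΔT_a ρ cp / (η t_res) = 90.5·1129·1556 / (398·375.087) = 1064.97 s⁻²
γ̇_max = √1064.97 = 32.6339 s⁻¹
Solve γ̇ = πDN/h for N: N_max = γ̇_max·h/(π·D) = 32.6339 × 0.00801 / (π × 0.0675) = 1.23267 rev/s = 73.9603 rpm

value=73.96 rpm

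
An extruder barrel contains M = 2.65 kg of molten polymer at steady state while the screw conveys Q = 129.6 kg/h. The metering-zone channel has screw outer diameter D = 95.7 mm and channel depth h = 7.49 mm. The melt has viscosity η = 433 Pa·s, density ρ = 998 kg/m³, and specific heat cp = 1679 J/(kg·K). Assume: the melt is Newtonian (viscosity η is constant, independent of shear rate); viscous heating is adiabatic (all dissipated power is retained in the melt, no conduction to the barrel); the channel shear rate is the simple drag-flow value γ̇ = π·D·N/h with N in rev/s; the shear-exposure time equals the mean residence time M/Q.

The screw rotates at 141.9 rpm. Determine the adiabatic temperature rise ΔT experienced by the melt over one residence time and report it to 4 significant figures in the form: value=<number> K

Q_s = Q / 3600 = 129.6 / 3600 = 0.036 kg/s
t_res = M / Q_s = 2.65 / 0.036 = 73.6111 s
Geometry in metres: D = 95.7 mm → 0.0957 m, h = 7.49 mm → 0.00749 m; screw speed N = 141.9 rpm = 2.365 rev/s
Shear rate: γ̇ = πDN/h = π·0.0957·2.365/0.00749 = 94.9317 s⁻¹
Adiabatic rise: ΔT = η γ̇² t_res / (ρ cp) = 433·(94.9317)²·73.6111 / (998·1679) = 171.424 K

value=171.4 K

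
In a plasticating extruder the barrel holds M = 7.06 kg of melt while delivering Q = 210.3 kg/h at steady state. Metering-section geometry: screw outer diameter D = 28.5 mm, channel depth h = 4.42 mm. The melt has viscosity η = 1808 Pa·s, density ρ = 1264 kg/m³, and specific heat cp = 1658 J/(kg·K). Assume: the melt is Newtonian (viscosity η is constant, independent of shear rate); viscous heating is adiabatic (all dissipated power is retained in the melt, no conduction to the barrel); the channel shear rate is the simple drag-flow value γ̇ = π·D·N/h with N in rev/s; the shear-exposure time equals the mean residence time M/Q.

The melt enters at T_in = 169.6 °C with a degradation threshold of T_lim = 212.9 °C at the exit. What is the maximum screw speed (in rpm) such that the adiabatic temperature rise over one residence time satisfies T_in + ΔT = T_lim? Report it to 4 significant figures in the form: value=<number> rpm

value=60.36 rpm

Q_s = Q / 3600 = 210.3 / 3600 = 0.0584167 kg/s
Mean residence time: t_res = M/Q_s = 7.06 kg / 0.0584167 kg/s = 120.856 s
D = 28.5 mm = 0.0285 m;  h = 4.42 mm = 0.00442 m
ΔT_a = T_lim − T_in = 212.9 − 169.6 = 43.3 K
γ̇_max² = ΔT_a·ρ·cp / (η·t_res) = [43.3 × 1264 × 1658] / [1808 × 120.856] = 415.292 s⁻²
Take the square root: γ̇_max = √(415.292) = 20.3787 s⁻¹
Solve γ̇ = πDN/h for N: N_max = γ̇_max·h/(π·D) = 20.3787 × 0.00442 / (π × 0.0285) = 1.00601 rev/s = 60.3609 rpm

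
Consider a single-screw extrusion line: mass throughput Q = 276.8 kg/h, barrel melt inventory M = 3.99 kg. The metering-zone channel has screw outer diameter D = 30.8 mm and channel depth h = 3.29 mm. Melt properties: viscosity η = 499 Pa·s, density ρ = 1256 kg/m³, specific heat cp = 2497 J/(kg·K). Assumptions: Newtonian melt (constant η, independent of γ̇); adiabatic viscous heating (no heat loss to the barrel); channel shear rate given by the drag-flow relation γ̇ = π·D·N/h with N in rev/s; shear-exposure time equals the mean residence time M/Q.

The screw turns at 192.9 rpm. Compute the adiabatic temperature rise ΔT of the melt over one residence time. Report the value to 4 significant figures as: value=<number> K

value=73.82 K

Convert throughput: Q = 276.8 kg/h = 276.8/3600 = 0.0768889 kg/s
Mean residence time: t_res = M/Q_s = 3.99 kg / 0.0768889 kg/s = 51.8931 s
Convert to SI: D = 0.0308 m, h = 0.00329 m, N = 192.9/60 = 3.215 rev/s
Shear rate: γ̇ = πDN/h = π·0.0308·3.215/0.00329 = 94.5553 s⁻¹
ΔT = η·γ̇²·t_res/(ρ·cp) = [499 × 94.5553² × 51.8931] / [1256 × 2497] = 73.8198 K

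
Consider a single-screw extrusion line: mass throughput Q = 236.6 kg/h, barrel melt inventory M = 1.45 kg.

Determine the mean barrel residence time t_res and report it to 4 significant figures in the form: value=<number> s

Q_s = Q / 3600 = 236.6 / 3600 = 0.0657222 kg/s
Mean residence time: t_res = M/Q_s = 1.45 kg / 0.0657222 kg/s = 22.0626 s

value=22.06 s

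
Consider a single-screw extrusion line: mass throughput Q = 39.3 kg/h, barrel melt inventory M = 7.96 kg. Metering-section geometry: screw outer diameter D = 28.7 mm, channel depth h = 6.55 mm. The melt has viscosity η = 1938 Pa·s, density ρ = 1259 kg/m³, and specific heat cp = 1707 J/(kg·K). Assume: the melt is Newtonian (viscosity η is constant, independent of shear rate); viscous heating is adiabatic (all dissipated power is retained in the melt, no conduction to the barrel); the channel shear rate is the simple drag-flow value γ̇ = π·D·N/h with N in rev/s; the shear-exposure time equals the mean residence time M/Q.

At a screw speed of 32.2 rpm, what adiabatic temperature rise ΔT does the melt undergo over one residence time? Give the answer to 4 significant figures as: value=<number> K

Convert throughput: Q = 39.3 kg/h = 39.3/3600 = 0.0109167 kg/s
Mean residence time: t_res = M/Q_s = 7.96 kg / 0.0109167 kg/s = 729.16 s
Geometry in metres: D = 28.7 mm → 0.0287 m, h = 6.55 mm → 0.00655 m; screw speed N = 32.2 rpm = 0.536667 rev/s
Shear rate: γ̇ = πDN/h = π·0.0287·0.536667/0.00655 = 7.38746 s⁻¹
Adiabatic rise: ΔT = η γ̇² t_res / (ρ cp) = 1938·(7.38746)²·729.16 / (1259·1707) = 35.8846 K

value=35.88 K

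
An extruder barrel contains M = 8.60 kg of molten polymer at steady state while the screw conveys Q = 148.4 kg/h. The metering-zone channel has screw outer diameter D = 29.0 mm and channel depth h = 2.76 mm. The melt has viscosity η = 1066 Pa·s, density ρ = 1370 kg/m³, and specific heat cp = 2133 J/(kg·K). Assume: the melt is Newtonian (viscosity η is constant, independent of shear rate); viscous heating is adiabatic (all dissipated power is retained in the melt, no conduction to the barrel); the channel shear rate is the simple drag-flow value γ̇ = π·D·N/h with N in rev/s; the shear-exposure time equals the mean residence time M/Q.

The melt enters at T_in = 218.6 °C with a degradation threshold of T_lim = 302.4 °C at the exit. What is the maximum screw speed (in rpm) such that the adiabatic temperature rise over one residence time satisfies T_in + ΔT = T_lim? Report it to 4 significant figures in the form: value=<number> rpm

Throughput in SI: Q_s = 148.4 kg/h ÷ 3600 s/h = 0.0412222 kg/s
Mean residence time: t_res = M/Q_s = 8.60 kg / 0.0412222 kg/s = 208.625 s
Geometry in SI: D = 29.0 mm → 0.029 m, h = 2.76 mm → 0.00276 m
Allowable rise: ΔT_a = T_lim − T_in = 302.4 − 218.6 = 83.8 K
γ̇_max² = ΔT_a·ρ·cp / (η·t_res) = [83.8 × 1370 × 2133] / [1066 × 208.625] = 1101.11 s⁻²
Take the square root: γ̇_max = √(1101.11) = 33.183 s⁻¹
Solve γ̇ = πDN/h for N: N_max = γ̇_max·h/(π·D) = 33.183 × 0.00276 / (π × 0.029) = 1.00526 rev/s = 60.3154 rpm

value=60.32 rpm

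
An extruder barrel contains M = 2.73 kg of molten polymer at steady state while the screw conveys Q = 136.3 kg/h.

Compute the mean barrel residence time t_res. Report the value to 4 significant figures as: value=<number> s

Q_s = Q / 3600 = 136.3 / 3600 = 0.0378611 kg/s
Mean residence time: t_res = M/Q_s = 2.73 kg / 0.0378611 kg/s = 72.1056 s

value=72.11 s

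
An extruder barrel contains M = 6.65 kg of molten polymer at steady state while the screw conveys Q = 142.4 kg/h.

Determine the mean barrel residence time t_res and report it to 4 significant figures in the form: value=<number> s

value=168.1 s

Convert throughput: Q = 142.4 kg/h = 142.4/3600 = 0.0395556 kg/s
t_res = M / Q_s = 6.65 ÷ 0.0395556 = 168.118 s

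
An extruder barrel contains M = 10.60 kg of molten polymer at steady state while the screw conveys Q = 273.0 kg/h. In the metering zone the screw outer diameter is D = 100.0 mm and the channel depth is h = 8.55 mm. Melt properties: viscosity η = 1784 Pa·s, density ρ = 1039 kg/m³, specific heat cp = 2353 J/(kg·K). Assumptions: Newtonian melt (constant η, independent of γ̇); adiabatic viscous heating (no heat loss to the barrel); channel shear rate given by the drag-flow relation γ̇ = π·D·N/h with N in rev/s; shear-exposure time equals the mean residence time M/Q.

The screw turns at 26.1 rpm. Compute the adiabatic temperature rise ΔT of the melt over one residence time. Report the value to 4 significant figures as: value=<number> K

Throughput in SI: Q_s = 273.0 kg/h ÷ 3600 s/h = 0.0758333 kg/s
t_res = M / Q_s = 10.60 / 0.0758333 = 139.78 s
D = 100.0 mm = 0.1 m;  h = 8.55 mm = 0.00855 m;  N = 26.1 rpm / 60 = 0.435 rev/s
γ̇ = π D N / h = (π)(0.1)(0.435) / 0.00855 = 15.9835 s⁻¹
ΔT = η·γ̇²·t_res/(ρ·cp) = [1784 × 15.9835² × 139.78] / [1039 × 2353] = 26.0585 K

value=26.06 K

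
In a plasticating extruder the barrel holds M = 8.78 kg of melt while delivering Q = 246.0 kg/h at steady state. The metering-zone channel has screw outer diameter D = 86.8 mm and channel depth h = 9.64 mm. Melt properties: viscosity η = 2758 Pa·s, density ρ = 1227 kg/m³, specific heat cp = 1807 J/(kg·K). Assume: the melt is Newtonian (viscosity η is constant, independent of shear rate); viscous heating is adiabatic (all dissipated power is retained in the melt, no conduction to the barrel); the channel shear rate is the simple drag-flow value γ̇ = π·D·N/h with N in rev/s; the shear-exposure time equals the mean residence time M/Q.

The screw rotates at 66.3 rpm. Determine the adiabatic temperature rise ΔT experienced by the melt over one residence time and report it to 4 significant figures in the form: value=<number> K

Throughput in SI: Q_s = 246.0 kg/h ÷ 3600 s/h = 0.0683333 kg/s
Mean residence time: t_res = M/Q_s = 8.78 kg / 0.0683333 kg/s = 128.488 s
Geometry in metres: D = 86.8 mm → 0.0868 m, h = 9.64 mm → 0.00964 m; screw speed N = 66.3 rpm = 1.105 rev/s
γ̇ = π·D·N / h = π · 0.0868 · 1.105 / 0.00964 = 31.2575 s⁻¹
ΔT = η·γ̇²·t_res / (ρ·cp) = 2758 · (31.2575)² · 128.488 / (1227 · 1807) = 156.158 K

value=156.2 K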